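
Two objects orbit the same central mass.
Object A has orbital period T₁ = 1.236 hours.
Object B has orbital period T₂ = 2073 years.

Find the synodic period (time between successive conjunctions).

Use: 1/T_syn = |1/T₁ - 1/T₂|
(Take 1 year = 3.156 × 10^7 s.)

Convert to SI: T₁ = 1.236 hours = 4449.6 s; T₂ = 2073 years = 6.54239e+10 s.
T_syn = |T₁ · T₂ / (T₁ − T₂)|.
T_syn = |4449.6 · 6.54239e+10 / (4449.6 − 6.54239e+10)| s ≈ 4450 s = 1.236 hours.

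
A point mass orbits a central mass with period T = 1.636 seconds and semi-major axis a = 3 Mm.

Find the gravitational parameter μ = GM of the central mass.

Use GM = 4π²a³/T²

Convert to SI: a = 3 Mm = 3e+06 m.
GM = 4π² · a³ / T².
GM = 4π² · (3e+06)³ / (1.636)² m³/s² ≈ 3.983e+20 m³/s² = 3.983 × 10^20 m³/s².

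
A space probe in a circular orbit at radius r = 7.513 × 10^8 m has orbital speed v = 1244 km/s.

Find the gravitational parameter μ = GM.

Convert to SI: v = 1244 km/s = 1.244e+06 m/s.
For a circular orbit v² = GM/r, so GM = v² · r.
GM = (1.244e+06)² · 7.513e+08 m³/s² ≈ 1.163e+21 m³/s² = 1.163 × 10^21 m³/s².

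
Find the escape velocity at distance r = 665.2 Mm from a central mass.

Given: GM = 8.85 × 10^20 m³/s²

Convert to SI: r = 665.2 Mm = 6.652e+08 m.
Escape velocity comes from setting total energy to zero: ½v² − GM/r = 0 ⇒ v_esc = √(2GM / r).
v_esc = √(2 · 8.85e+20 / 6.652e+08) m/s ≈ 1.631e+06 m/s = 1631 km/s.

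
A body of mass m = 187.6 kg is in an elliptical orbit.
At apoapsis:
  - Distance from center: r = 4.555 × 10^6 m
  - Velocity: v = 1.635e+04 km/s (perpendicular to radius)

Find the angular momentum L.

Convert to SI: v = 1.635e+04 km/s = 1.635e+07 m/s.
Since v is perpendicular to r, L = m · v · r.
L = 187.6 · 1.635e+07 · 4.555e+06 kg·m²/s ≈ 1.397e+16 kg·m²/s.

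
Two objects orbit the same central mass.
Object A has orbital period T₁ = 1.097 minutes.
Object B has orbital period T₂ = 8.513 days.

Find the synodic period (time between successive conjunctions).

Convert to SI: T₁ = 1.097 minutes = 65.82 s; T₂ = 8.513 days = 735523 s.
T_syn = |T₁ · T₂ / (T₁ − T₂)|.
T_syn = |65.82 · 735523 / (65.82 − 735523)| s ≈ 65.83 s = 1.097 minutes.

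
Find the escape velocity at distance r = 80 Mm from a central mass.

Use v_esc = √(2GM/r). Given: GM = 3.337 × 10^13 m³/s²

Convert to SI: r = 80 Mm = 8e+07 m.
Escape velocity comes from setting total energy to zero: ½v² − GM/r = 0 ⇒ v_esc = √(2GM / r).
v_esc = √(2 · 3.337e+13 / 8e+07) m/s ≈ 913.4 m/s = 913.4 m/s.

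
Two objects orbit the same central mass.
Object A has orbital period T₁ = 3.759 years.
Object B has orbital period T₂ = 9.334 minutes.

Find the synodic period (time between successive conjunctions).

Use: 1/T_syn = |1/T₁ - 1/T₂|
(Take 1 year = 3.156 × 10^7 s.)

Convert to SI: T₁ = 3.759 years = 1.18634e+08 s; T₂ = 9.334 minutes = 560.04 s.
T_syn = |T₁ · T₂ / (T₁ − T₂)|.
T_syn = |1.18634e+08 · 560.04 / (1.18634e+08 − 560.04)| s ≈ 560 s = 9.334 minutes.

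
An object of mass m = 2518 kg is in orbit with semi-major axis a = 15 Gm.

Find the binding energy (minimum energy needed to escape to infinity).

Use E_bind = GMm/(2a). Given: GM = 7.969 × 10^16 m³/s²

Convert to SI: a = 15 Gm = 1.5e+10 m.
Total orbital energy is E = −GMm/(2a); binding energy is E_bind = −E = GMm/(2a).
E_bind = 7.969e+16 · 2518 / (2 · 1.5e+10) J ≈ 6.689e+09 J = 6.689 GJ.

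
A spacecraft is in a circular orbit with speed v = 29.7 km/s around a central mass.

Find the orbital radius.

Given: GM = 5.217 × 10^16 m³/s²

Convert to SI: v = 29.7 km/s = 29700 m/s.
For a circular orbit, v² = GM / r, so r = GM / v².
r = 5.217e+16 / (29700)² m ≈ 5.914e+07 m = 59.14 Mm.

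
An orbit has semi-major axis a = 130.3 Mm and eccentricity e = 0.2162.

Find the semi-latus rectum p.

Convert to SI: a = 130.3 Mm = 1.303e+08 m.
p = a (1 − e²).
p = 1.303e+08 · (1 − (0.2162)²) = 1.303e+08 · 0.953258 ≈ 1.242e+08 m = 124.2 Mm.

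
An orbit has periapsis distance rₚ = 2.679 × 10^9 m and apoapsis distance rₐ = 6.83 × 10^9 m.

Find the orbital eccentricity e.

e = (rₐ − rₚ) / (rₐ + rₚ).
e = (6.83e+09 − 2.679e+09) / (6.83e+09 + 2.679e+09) = 4.151e+09 / 9.509e+09 ≈ 0.4365.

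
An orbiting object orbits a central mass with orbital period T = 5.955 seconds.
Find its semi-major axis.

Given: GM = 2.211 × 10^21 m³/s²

Invert Kepler's third law: a = (GM · T² / (4π²))^(1/3).
Substituting T = 5.955 s and GM = 2.211e+21 m³/s²:
a = (2.211e+21 · (5.955)² / (4π²))^(1/3) m
a ≈ 1.257e+07 m = 1.257 × 10^7 m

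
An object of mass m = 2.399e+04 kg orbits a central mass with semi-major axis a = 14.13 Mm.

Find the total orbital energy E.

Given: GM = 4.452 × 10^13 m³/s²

Convert to SI: a = 14.13 Mm = 1.413e+07 m.
E = −GMm / (2a).
E = −4.452e+13 · 2.399e+04 / (2 · 1.413e+07) J ≈ -3.779e+10 J = -37.79 GJ.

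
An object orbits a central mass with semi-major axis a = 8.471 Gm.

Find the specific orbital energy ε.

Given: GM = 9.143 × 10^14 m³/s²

Convert to SI: a = 8.471 Gm = 8.471e+09 m.
ε = −GM / (2a).
ε = −9.143e+14 / (2 · 8.471e+09) J/kg ≈ -5.397e+04 J/kg = -53.97 kJ/kg.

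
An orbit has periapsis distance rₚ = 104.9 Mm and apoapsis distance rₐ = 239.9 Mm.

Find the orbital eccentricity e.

Convert to SI: rₚ = 104.9 Mm = 1.049e+08 m; rₐ = 239.9 Mm = 2.399e+08 m.
e = (rₐ − rₚ) / (rₐ + rₚ).
e = (2.399e+08 − 1.049e+08) / (2.399e+08 + 1.049e+08) = 1.35e+08 / 3.448e+08 ≈ 0.3915.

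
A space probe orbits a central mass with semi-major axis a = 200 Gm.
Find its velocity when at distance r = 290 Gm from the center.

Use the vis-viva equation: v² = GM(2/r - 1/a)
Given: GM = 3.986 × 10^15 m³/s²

Convert to SI: a = 200 Gm = 2e+11 m; r = 290 Gm = 2.9e+11 m.
Vis-viva: v = √(GM · (2/r − 1/a)).
2/r − 1/a = 2/2.9e+11 − 1/2e+11 = 1.89655e-12 m⁻¹.
v = √(3.986e+15 · 1.89655e-12) m/s ≈ 86.95 m/s = 86.95 m/s.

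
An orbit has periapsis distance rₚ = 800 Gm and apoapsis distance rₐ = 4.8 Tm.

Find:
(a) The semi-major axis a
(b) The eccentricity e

Convert to SI: rₚ = 800 Gm = 8e+11 m; rₐ = 4.8 Tm = 4.8e+12 m.
(a) a = (rₚ + rₐ) / 2 = (8e+11 + 4.8e+12) / 2 ≈ 2.8e+12 m = 2.8 Tm.
(b) e = (rₐ − rₚ) / (rₐ + rₚ) = (4.8e+12 − 8e+11) / (4.8e+12 + 8e+11) ≈ 0.7143.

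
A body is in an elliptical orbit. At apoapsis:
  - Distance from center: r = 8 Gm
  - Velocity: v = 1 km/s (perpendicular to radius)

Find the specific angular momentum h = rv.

Convert to SI: r = 8 Gm = 8e+09 m; v = 1 km/s = 1000 m/s.
With v perpendicular to r, h = r · v.
h = 8e+09 · 1000 m²/s ≈ 8e+12 m²/s.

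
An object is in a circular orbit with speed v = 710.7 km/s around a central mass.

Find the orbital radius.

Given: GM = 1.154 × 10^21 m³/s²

Convert to SI: v = 710.7 km/s = 710700 m/s.
For a circular orbit, v² = GM / r, so r = GM / v².
r = 1.154e+21 / (710700)² m ≈ 2.285e+09 m = 2.285 Gm.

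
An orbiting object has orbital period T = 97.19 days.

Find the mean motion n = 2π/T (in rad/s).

Convert to SI: T = 97.19 days = 8.39722e+06 s.
n = 2π / T.
n = 2π / 8.39722e+06 s ≈ 7.482e-07 rad/s.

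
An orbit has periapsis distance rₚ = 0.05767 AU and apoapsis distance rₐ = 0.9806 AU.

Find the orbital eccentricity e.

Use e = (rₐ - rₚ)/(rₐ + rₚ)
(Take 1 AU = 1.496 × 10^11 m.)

Convert to SI: rₚ = 0.05767 AU = 8.62743e+09 m; rₐ = 0.9806 AU = 1.46698e+11 m.
e = (rₐ − rₚ) / (rₐ + rₚ).
e = (1.46698e+11 − 8.62743e+09) / (1.46698e+11 + 8.62743e+09) = 1.3807e+11 / 1.55325e+11 ≈ 0.8889.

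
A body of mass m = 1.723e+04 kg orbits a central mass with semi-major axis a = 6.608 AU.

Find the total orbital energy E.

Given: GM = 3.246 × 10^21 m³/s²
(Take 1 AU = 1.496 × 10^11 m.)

Convert to SI: a = 6.608 AU = 9.88557e+11 m.
E = −GMm / (2a).
E = −3.246e+21 · 1.723e+04 / (2 · 9.88557e+11) J ≈ -2.829e+13 J = -28.29 TJ.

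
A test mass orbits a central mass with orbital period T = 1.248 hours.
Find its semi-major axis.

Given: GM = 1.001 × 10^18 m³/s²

Convert to SI: T = 1.248 hours = 4492.8 s.
Invert Kepler's third law: a = (GM · T² / (4π²))^(1/3).
Substituting T = 4492.8 s and GM = 1.001e+18 m³/s²:
a = (1.001e+18 · (4492.8)² / (4π²))^(1/3) m
a ≈ 7.999e+07 m = 79.99 Mm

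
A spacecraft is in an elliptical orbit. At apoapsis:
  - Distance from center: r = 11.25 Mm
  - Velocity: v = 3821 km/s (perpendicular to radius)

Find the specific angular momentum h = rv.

Convert to SI: r = 11.25 Mm = 1.125e+07 m; v = 3821 km/s = 3.821e+06 m/s.
With v perpendicular to r, h = r · v.
h = 1.125e+07 · 3.821e+06 m²/s ≈ 4.299e+13 m²/s.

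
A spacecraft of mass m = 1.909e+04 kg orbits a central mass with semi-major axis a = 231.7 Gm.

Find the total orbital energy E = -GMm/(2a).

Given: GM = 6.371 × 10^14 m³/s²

Convert to SI: a = 231.7 Gm = 2.317e+11 m.
E = −GMm / (2a).
E = −6.371e+14 · 1.909e+04 / (2 · 2.317e+11) J ≈ -2.625e+07 J = -26.25 MJ.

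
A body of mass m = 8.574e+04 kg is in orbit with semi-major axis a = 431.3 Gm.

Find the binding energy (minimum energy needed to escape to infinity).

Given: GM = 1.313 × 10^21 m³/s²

Convert to SI: a = 431.3 Gm = 4.313e+11 m.
Total orbital energy is E = −GMm/(2a); binding energy is E_bind = −E = GMm/(2a).
E_bind = 1.313e+21 · 8.574e+04 / (2 · 4.313e+11) J ≈ 1.305e+14 J = 130.5 TJ.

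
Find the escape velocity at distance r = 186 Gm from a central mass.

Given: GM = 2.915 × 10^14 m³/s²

Convert to SI: r = 186 Gm = 1.86e+11 m.
Escape velocity comes from setting total energy to zero: ½v² − GM/r = 0 ⇒ v_esc = √(2GM / r).
v_esc = √(2 · 2.915e+14 / 1.86e+11) m/s ≈ 55.99 m/s = 55.99 m/s.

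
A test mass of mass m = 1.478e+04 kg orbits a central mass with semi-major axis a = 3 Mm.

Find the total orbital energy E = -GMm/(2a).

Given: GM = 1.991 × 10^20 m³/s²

Convert to SI: a = 3 Mm = 3e+06 m.
E = −GMm / (2a).
E = −1.991e+20 · 1.478e+04 / (2 · 3e+06) J ≈ -4.904e+17 J = -490.4 PJ.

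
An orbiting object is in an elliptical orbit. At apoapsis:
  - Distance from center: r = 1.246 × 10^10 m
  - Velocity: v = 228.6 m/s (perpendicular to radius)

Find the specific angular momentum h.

With v perpendicular to r, h = r · v.
h = 1.246e+10 · 228.6 m²/s ≈ 2.848e+12 m²/s.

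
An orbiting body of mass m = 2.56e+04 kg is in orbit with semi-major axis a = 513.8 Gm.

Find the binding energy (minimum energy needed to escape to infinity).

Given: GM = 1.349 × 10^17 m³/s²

Convert to SI: a = 513.8 Gm = 5.138e+11 m.
Total orbital energy is E = −GMm/(2a); binding energy is E_bind = −E = GMm/(2a).
E_bind = 1.349e+17 · 2.56e+04 / (2 · 5.138e+11) J ≈ 3.361e+09 J = 3.361 GJ.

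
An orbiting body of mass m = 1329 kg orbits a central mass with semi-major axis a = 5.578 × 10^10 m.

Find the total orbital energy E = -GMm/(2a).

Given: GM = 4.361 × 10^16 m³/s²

E = −GMm / (2a).
E = −4.361e+16 · 1329 / (2 · 5.578e+10) J ≈ -5.195e+08 J = -519.5 MJ.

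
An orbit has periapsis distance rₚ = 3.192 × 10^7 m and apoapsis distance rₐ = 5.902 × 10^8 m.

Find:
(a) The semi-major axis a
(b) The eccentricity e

(a) a = (rₚ + rₐ) / 2 = (3.192e+07 + 5.902e+08) / 2 ≈ 3.111e+08 m = 3.111 × 10^8 m.
(b) e = (rₐ − rₚ) / (rₐ + rₚ) = (5.902e+08 − 3.192e+07) / (5.902e+08 + 3.192e+07) ≈ 0.8974.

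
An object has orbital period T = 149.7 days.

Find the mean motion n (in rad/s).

Convert to SI: T = 149.7 days = 1.29341e+07 s.
n = 2π / T.
n = 2π / 1.29341e+07 s ≈ 4.858e-07 rad/s.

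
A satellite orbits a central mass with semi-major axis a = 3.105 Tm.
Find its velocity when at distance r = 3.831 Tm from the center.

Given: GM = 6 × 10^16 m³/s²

Convert to SI: a = 3.105 Tm = 3.105e+12 m; r = 3.831 Tm = 3.831e+12 m.
Vis-viva: v = √(GM · (2/r − 1/a)).
2/r − 1/a = 2/3.831e+12 − 1/3.105e+12 = 1.99996e-13 m⁻¹.
v = √(6e+16 · 1.99996e-13) m/s ≈ 109.5 m/s = 109.5 m/s.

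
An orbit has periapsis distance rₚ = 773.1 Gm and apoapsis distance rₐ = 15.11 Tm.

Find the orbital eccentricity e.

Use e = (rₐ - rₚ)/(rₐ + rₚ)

Convert to SI: rₚ = 773.1 Gm = 7.731e+11 m; rₐ = 15.11 Tm = 1.511e+13 m.
e = (rₐ − rₚ) / (rₐ + rₚ).
e = (1.511e+13 − 7.731e+11) / (1.511e+13 + 7.731e+11) = 1.43369e+13 / 1.58831e+13 ≈ 0.9027.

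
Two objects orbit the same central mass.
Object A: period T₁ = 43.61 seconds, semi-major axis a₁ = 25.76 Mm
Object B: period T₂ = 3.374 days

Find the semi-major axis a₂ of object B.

Convert to SI: a₁ = 25.76 Mm = 2.576e+07 m; T₂ = 3.374 days = 291514 s.
Kepler's third law: (T₁/T₂)² = (a₁/a₂)³ ⇒ a₂ = a₁ · (T₂/T₁)^(2/3).
T₂/T₁ = 291514 / 43.61 = 6684.56.
a₂ = 2.576e+07 · (6684.56)^(2/3) m ≈ 9.141e+09 m = 9.141 Gm.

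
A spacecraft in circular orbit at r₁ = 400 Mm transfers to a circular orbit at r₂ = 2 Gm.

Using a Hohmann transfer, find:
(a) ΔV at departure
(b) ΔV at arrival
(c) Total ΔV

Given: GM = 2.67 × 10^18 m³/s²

Convert to SI: r₁ = 400 Mm = 4e+08 m; r₂ = 2 Gm = 2e+09 m.
Transfer semi-major axis: a_t = (r₁ + r₂)/2 = (4e+08 + 2e+09)/2 = 1.2e+09 m.
Circular speeds: v₁ = √(GM/r₁) = 81700.7 m/s, v₂ = √(GM/r₂) = 36537.7 m/s.
Transfer speeds (vis-viva v² = GM(2/r − 1/a_t)): v₁ᵗ = 105475 m/s, v₂ᵗ = 21095 m/s.
(a) ΔV₁ = |v₁ᵗ − v₁| ≈ 2.377e+04 m/s = 23.77 km/s.
(b) ΔV₂ = |v₂ − v₂ᵗ| ≈ 1.544e+04 m/s = 15.44 km/s.
(c) ΔV_total = ΔV₁ + ΔV₂ ≈ 3.922e+04 m/s = 39.22 km/s.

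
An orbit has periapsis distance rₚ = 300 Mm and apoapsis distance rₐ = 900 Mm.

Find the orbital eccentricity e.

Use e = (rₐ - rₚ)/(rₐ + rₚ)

Convert to SI: rₚ = 300 Mm = 3e+08 m; rₐ = 900 Mm = 9e+08 m.
e = (rₐ − rₚ) / (rₐ + rₚ).
e = (9e+08 − 3e+08) / (9e+08 + 3e+08) = 6e+08 / 1.2e+09 ≈ 0.5.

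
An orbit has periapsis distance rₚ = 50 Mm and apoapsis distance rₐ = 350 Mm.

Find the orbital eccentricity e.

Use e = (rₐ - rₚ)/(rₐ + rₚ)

Convert to SI: rₚ = 50 Mm = 5e+07 m; rₐ = 350 Mm = 3.5e+08 m.
e = (rₐ − rₚ) / (rₐ + rₚ).
e = (3.5e+08 − 5e+07) / (3.5e+08 + 5e+07) = 3e+08 / 4e+08 ≈ 0.75.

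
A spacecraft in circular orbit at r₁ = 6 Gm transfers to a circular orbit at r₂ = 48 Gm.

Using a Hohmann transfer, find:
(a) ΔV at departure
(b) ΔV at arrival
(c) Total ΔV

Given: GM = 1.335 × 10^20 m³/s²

Convert to SI: r₁ = 6 Gm = 6e+09 m; r₂ = 48 Gm = 4.8e+10 m.
Transfer semi-major axis: a_t = (r₁ + r₂)/2 = (6e+09 + 4.8e+10)/2 = 2.7e+10 m.
Circular speeds: v₁ = √(GM/r₁) = 149164 m/s, v₂ = √(GM/r₂) = 52737.6 m/s.
Transfer speeds (vis-viva v² = GM(2/r − 1/a_t)): v₁ᵗ = 198886 m/s, v₂ᵗ = 24860.7 m/s.
(a) ΔV₁ = |v₁ᵗ − v₁| ≈ 4.972e+04 m/s = 49.72 km/s.
(b) ΔV₂ = |v₂ − v₂ᵗ| ≈ 2.788e+04 m/s = 27.88 km/s.
(c) ΔV_total = ΔV₁ + ΔV₂ ≈ 7.76e+04 m/s = 77.6 km/s.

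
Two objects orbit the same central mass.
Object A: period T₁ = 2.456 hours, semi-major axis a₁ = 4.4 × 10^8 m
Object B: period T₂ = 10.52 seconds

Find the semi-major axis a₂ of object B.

Convert to SI: T₁ = 2.456 hours = 8841.6 s.
Kepler's third law: (T₁/T₂)² = (a₁/a₂)³ ⇒ a₂ = a₁ · (T₂/T₁)^(2/3).
T₂/T₁ = 10.52 / 8841.6 = 0.00118983.
a₂ = 4.4e+08 · (0.00118983)^(2/3) m ≈ 4.941e+06 m = 4.941 × 10^6 m.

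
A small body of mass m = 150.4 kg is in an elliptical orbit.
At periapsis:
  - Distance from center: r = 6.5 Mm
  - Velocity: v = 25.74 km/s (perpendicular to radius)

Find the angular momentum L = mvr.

Convert to SI: r = 6.5 Mm = 6.5e+06 m; v = 25.74 km/s = 25740 m/s.
Since v is perpendicular to r, L = m · v · r.
L = 150.4 · 25740 · 6.5e+06 kg·m²/s ≈ 2.516e+13 kg·m²/s.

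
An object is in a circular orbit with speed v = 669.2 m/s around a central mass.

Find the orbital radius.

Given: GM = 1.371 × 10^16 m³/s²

For a circular orbit, v² = GM / r, so r = GM / v².
r = 1.371e+16 / (669.2)² m ≈ 3.061e+10 m = 30.61 Gm.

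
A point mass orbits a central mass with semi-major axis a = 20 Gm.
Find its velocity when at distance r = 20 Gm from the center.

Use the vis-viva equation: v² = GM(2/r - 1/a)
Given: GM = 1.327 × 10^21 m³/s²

Convert to SI: a = 20 Gm = 2e+10 m; r = 20 Gm = 2e+10 m.
Vis-viva: v = √(GM · (2/r − 1/a)).
2/r − 1/a = 2/2e+10 − 1/2e+10 = 5e-11 m⁻¹.
v = √(1.327e+21 · 5e-11) m/s ≈ 2.576e+05 m/s = 257.6 km/s.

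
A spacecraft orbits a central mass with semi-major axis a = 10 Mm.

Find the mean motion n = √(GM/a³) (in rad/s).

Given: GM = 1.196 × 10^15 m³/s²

Convert to SI: a = 10 Mm = 1e+07 m.
n = √(GM / a³).
n = √(1.196e+15 / (1e+07)³) rad/s ≈ 0.001094 rad/s.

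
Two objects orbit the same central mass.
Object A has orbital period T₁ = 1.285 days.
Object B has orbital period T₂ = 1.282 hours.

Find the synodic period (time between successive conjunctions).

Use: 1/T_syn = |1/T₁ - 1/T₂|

Convert to SI: T₁ = 1.285 days = 111024 s; T₂ = 1.282 hours = 4615.2 s.
T_syn = |T₁ · T₂ / (T₁ − T₂)|.
T_syn = |111024 · 4615.2 / (111024 − 4615.2)| s ≈ 4815 s = 1.338 hours.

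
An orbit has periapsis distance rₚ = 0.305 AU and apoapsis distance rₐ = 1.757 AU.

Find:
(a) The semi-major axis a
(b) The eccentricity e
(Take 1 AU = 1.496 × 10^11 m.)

Convert to SI: rₚ = 0.305 AU = 4.5628e+10 m; rₐ = 1.757 AU = 2.62847e+11 m.
(a) a = (rₚ + rₐ) / 2 = (4.5628e+10 + 2.62847e+11) / 2 ≈ 1.542e+11 m = 1.031 AU.
(b) e = (rₐ − rₚ) / (rₐ + rₚ) = (2.62847e+11 − 4.5628e+10) / (2.62847e+11 + 4.5628e+10) ≈ 0.7042.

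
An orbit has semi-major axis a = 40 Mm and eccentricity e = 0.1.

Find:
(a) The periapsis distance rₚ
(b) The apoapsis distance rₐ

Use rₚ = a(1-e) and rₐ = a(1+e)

Convert to SI: a = 40 Mm = 4e+07 m.
(a) rₚ = a(1 − e) = 4e+07 · (1 − 0.1) = 4e+07 · 0.9 ≈ 3.6e+07 m = 36 Mm.
(b) rₐ = a(1 + e) = 4e+07 · (1 + 0.1) = 4e+07 · 1.1 ≈ 4.4e+07 m = 44 Mm.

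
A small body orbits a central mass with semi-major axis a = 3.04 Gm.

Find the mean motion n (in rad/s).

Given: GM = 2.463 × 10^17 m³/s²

Convert to SI: a = 3.04 Gm = 3.04e+09 m.
n = √(GM / a³).
n = √(2.463e+17 / (3.04e+09)³) rad/s ≈ 2.961e-06 rad/s.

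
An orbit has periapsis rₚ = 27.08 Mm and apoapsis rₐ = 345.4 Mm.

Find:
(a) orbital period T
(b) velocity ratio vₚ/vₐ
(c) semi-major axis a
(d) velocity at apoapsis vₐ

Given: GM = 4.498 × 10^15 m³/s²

Convert to SI: rₚ = 27.08 Mm = 2.708e+07 m; rₐ = 345.4 Mm = 3.454e+08 m.
(a) With a = (rₚ + rₐ)/2 = 1.8624e+08 m, T = 2π √(a³/GM) = 2π √((1.8624e+08)³/4.498e+15) s ≈ 2.381e+05 s
(b) Conservation of angular momentum (rₚvₚ = rₐvₐ) gives vₚ/vₐ = rₐ/rₚ = 3.454e+08/2.708e+07 ≈ 12.75
(c) a = (rₚ + rₐ)/2 = (2.708e+07 + 3.454e+08)/2 ≈ 1.862e+08 m
(d) With a = (rₚ + rₐ)/2 = 1.8624e+08 m, vₐ = √(GM (2/rₐ − 1/a)) = √(4.498e+15 · (2/3.454e+08 − 1/1.8624e+08)) m/s ≈ 1376 m/s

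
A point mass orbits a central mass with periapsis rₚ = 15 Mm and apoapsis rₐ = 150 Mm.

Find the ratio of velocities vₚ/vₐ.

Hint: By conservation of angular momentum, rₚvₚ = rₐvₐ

Convert to SI: rₚ = 15 Mm = 1.5e+07 m; rₐ = 150 Mm = 1.5e+08 m.
Conservation of angular momentum gives rₚvₚ = rₐvₐ, so vₚ/vₐ = rₐ/rₚ.
vₚ/vₐ = 1.5e+08 / 1.5e+07 ≈ 10.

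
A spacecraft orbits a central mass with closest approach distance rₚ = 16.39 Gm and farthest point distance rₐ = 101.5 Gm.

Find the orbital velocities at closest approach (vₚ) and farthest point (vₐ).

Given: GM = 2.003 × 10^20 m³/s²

Convert to SI: rₚ = 16.39 Gm = 1.639e+10 m; rₐ = 101.5 Gm = 1.015e+11 m.
Use the vis-viva equation v² = GM(2/r − 1/a) with a = (rₚ + rₐ)/2 = (1.639e+10 + 1.015e+11)/2 = 5.8945e+10 m.
vₚ = √(GM · (2/rₚ − 1/a)) = √(2.003e+20 · (2/1.639e+10 − 1/5.8945e+10)) m/s ≈ 1.451e+05 m/s = 145.1 km/s.
vₐ = √(GM · (2/rₐ − 1/a)) = √(2.003e+20 · (2/1.015e+11 − 1/5.8945e+10)) m/s ≈ 2.342e+04 m/s = 23.42 km/s.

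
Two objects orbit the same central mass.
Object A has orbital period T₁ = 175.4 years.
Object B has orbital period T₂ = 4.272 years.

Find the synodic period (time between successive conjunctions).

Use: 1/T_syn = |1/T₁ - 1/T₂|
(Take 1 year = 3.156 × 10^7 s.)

Convert to SI: T₁ = 175.4 years = 5.53562e+09 s; T₂ = 4.272 years = 1.34824e+08 s.
T_syn = |T₁ · T₂ / (T₁ − T₂)|.
T_syn = |5.53562e+09 · 1.34824e+08 / (5.53562e+09 − 1.34824e+08)| s ≈ 1.382e+08 s = 4.379 years.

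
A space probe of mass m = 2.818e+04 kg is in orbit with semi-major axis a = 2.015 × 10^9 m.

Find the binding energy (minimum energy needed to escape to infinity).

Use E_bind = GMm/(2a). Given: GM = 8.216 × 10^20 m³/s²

Total orbital energy is E = −GMm/(2a); binding energy is E_bind = −E = GMm/(2a).
E_bind = 8.216e+20 · 2.818e+04 / (2 · 2.015e+09) J ≈ 5.745e+15 J = 5.745 PJ.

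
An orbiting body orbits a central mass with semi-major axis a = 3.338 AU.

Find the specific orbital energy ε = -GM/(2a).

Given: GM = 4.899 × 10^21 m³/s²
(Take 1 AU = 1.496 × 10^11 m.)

Convert to SI: a = 3.338 AU = 4.99365e+11 m.
ε = −GM / (2a).
ε = −4.899e+21 / (2 · 4.99365e+11) J/kg ≈ -4.905e+09 J/kg = -4.905 GJ/kg.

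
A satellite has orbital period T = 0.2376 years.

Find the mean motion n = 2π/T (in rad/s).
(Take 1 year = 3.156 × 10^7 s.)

Convert to SI: T = 0.2376 years = 7.49866e+06 s.
n = 2π / T.
n = 2π / 7.49866e+06 s ≈ 8.379e-07 rad/s.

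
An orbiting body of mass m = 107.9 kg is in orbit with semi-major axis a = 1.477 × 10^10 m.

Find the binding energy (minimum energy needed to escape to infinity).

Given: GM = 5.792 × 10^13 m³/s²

Total orbital energy is E = −GMm/(2a); binding energy is E_bind = −E = GMm/(2a).
E_bind = 5.792e+13 · 107.9 / (2 · 1.477e+10) J ≈ 2.116e+05 J = 211.6 kJ.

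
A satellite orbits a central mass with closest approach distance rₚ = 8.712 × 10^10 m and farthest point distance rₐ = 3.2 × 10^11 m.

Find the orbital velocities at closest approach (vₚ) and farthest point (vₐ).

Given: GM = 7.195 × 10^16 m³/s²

Use the vis-viva equation v² = GM(2/r − 1/a) with a = (rₚ + rₐ)/2 = (8.712e+10 + 3.2e+11)/2 = 2.0356e+11 m.
vₚ = √(GM · (2/rₚ − 1/a)) = √(7.195e+16 · (2/8.712e+10 − 1/2.0356e+11)) m/s ≈ 1139 m/s = 1.139 km/s.
vₐ = √(GM · (2/rₐ − 1/a)) = √(7.195e+16 · (2/3.2e+11 − 1/2.0356e+11)) m/s ≈ 310.2 m/s = 310.2 m/s.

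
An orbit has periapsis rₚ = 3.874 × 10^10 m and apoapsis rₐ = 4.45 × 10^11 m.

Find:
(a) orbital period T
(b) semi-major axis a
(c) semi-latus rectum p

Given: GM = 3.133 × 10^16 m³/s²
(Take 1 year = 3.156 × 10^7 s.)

(a) With a = (rₚ + rₐ)/2 = 2.4187e+11 m, T = 2π √(a³/GM) = 2π √((2.4187e+11)³/3.133e+16) s ≈ 4.223e+09 s
(b) a = (rₚ + rₐ)/2 = (3.874e+10 + 4.45e+11)/2 ≈ 2.419e+11 m
(c) From a = (rₚ + rₐ)/2 = 2.4187e+11 m and e = (rₐ − rₚ)/(rₐ + rₚ) = 0.839831, p = a(1 − e²) = 2.4187e+11 · (1 − (0.839831)²) ≈ 7.128e+10 m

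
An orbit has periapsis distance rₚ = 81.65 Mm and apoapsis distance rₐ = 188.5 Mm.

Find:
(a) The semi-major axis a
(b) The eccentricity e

Convert to SI: rₚ = 81.65 Mm = 8.165e+07 m; rₐ = 188.5 Mm = 1.885e+08 m.
(a) a = (rₚ + rₐ) / 2 = (8.165e+07 + 1.885e+08) / 2 ≈ 1.351e+08 m = 135.1 Mm.
(b) e = (rₐ − rₚ) / (rₐ + rₚ) = (1.885e+08 − 8.165e+07) / (1.885e+08 + 8.165e+07) ≈ 0.3955.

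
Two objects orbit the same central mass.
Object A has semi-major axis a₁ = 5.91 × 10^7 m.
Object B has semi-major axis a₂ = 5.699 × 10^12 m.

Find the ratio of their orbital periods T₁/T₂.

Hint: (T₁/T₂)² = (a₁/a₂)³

From Kepler's third law, (T₁/T₂)² = (a₁/a₂)³, so T₁/T₂ = (a₁/a₂)^(3/2).
a₁/a₂ = 5.91e+07 / 5.699e+12 = 1.03702e-05.
T₁/T₂ = (1.03702e-05)^(3/2) ≈ 3.34e-08.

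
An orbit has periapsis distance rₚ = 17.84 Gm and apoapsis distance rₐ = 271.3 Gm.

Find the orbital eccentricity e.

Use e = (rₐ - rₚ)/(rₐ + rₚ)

Convert to SI: rₚ = 17.84 Gm = 1.784e+10 m; rₐ = 271.3 Gm = 2.713e+11 m.
e = (rₐ − rₚ) / (rₐ + rₚ).
e = (2.713e+11 − 1.784e+10) / (2.713e+11 + 1.784e+10) = 2.5346e+11 / 2.8914e+11 ≈ 0.8766.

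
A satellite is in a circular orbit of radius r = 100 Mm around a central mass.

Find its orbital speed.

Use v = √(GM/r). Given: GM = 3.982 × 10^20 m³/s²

Convert to SI: r = 100 Mm = 1e+08 m.
For a circular orbit, gravity supplies the centripetal force, so v = √(GM / r).
v = √(3.982e+20 / 1e+08) m/s ≈ 1.995e+06 m/s = 1995 km/s.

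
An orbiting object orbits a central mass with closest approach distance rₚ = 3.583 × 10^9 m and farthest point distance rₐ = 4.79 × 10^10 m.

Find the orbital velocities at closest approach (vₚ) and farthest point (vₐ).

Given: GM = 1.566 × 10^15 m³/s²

Use the vis-viva equation v² = GM(2/r − 1/a) with a = (rₚ + rₐ)/2 = (3.583e+09 + 4.79e+10)/2 = 2.57415e+10 m.
vₚ = √(GM · (2/rₚ − 1/a)) = √(1.566e+15 · (2/3.583e+09 − 1/2.57415e+10)) m/s ≈ 901.8 m/s = 901.8 m/s.
vₐ = √(GM · (2/rₐ − 1/a)) = √(1.566e+15 · (2/4.79e+10 − 1/2.57415e+10)) m/s ≈ 67.46 m/s = 67.46 m/s.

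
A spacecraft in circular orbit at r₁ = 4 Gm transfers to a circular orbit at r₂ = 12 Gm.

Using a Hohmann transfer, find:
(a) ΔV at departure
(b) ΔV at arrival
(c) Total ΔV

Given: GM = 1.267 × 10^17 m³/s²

Convert to SI: r₁ = 4 Gm = 4e+09 m; r₂ = 12 Gm = 1.2e+10 m.
Transfer semi-major axis: a_t = (r₁ + r₂)/2 = (4e+09 + 1.2e+10)/2 = 8e+09 m.
Circular speeds: v₁ = √(GM/r₁) = 5628.05 m/s, v₂ = √(GM/r₂) = 3249.36 m/s.
Transfer speeds (vis-viva v² = GM(2/r − 1/a_t)): v₁ᵗ = 6892.93 m/s, v₂ᵗ = 2297.64 m/s.
(a) ΔV₁ = |v₁ᵗ − v₁| ≈ 1265 m/s = 1.265 km/s.
(b) ΔV₂ = |v₂ − v₂ᵗ| ≈ 951.7 m/s = 951.7 m/s.
(c) ΔV_total = ΔV₁ + ΔV₂ ≈ 2217 m/s = 2.217 km/s.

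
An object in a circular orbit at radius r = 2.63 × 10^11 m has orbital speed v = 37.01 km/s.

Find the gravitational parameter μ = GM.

Convert to SI: v = 37.01 km/s = 37010 m/s.
For a circular orbit v² = GM/r, so GM = v² · r.
GM = (37010)² · 2.63e+11 m³/s² ≈ 3.602e+20 m³/s² = 3.602 × 10^20 m³/s².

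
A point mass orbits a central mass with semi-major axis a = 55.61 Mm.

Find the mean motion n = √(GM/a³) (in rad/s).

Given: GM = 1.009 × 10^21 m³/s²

Convert to SI: a = 55.61 Mm = 5.561e+07 m.
n = √(GM / a³).
n = √(1.009e+21 / (5.561e+07)³) rad/s ≈ 0.0766 rad/s.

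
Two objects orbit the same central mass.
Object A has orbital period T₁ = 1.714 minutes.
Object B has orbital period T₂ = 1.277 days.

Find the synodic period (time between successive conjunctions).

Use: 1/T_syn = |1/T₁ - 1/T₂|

Convert to SI: T₁ = 1.714 minutes = 102.84 s; T₂ = 1.277 days = 110333 s.
T_syn = |T₁ · T₂ / (T₁ − T₂)|.
T_syn = |102.84 · 110333 / (102.84 − 110333)| s ≈ 102.9 s = 1.716 minutes.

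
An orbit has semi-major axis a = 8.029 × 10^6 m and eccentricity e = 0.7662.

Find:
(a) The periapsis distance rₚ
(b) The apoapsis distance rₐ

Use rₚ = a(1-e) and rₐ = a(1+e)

(a) rₚ = a(1 − e) = 8.029e+06 · (1 − 0.7662) = 8.029e+06 · 0.2338 ≈ 1.877e+06 m = 1.877 × 10^6 m.
(b) rₐ = a(1 + e) = 8.029e+06 · (1 + 0.7662) = 8.029e+06 · 1.7662 ≈ 1.418e+07 m = 1.418 × 10^7 m.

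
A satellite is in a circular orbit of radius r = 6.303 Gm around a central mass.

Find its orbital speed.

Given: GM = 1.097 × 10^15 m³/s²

Convert to SI: r = 6.303 Gm = 6.303e+09 m.
For a circular orbit, gravity supplies the centripetal force, so v = √(GM / r).
v = √(1.097e+15 / 6.303e+09) m/s ≈ 417.2 m/s = 417.2 m/s.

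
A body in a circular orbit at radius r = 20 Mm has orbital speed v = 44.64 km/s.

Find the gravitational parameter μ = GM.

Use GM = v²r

Convert to SI: r = 20 Mm = 2e+07 m; v = 44.64 km/s = 44640 m/s.
For a circular orbit v² = GM/r, so GM = v² · r.
GM = (44640)² · 2e+07 m³/s² ≈ 3.985e+16 m³/s² = 3.985 × 10^16 m³/s².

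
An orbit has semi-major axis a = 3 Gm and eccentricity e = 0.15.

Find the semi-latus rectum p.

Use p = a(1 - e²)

Convert to SI: a = 3 Gm = 3e+09 m.
p = a (1 − e²).
p = 3e+09 · (1 − (0.15)²) = 3e+09 · 0.9775 ≈ 2.932e+09 m = 2.933 Gm.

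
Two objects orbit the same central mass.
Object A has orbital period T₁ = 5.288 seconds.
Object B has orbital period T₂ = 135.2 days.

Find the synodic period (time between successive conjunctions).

Convert to SI: T₂ = 135.2 days = 1.16813e+07 s.
T_syn = |T₁ · T₂ / (T₁ − T₂)|.
T_syn = |5.288 · 1.16813e+07 / (5.288 − 1.16813e+07)| s ≈ 5.288 s = 5.288 seconds.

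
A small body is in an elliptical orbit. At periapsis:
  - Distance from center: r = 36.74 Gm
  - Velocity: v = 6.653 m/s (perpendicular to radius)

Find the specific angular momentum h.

Convert to SI: r = 36.74 Gm = 3.674e+10 m.
With v perpendicular to r, h = r · v.
h = 3.674e+10 · 6.653 m²/s ≈ 2.444e+11 m²/s.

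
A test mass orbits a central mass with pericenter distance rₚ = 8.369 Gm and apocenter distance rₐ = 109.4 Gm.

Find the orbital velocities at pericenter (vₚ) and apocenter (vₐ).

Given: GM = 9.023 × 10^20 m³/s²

Convert to SI: rₚ = 8.369 Gm = 8.369e+09 m; rₐ = 109.4 Gm = 1.094e+11 m.
Use the vis-viva equation v² = GM(2/r − 1/a) with a = (rₚ + rₐ)/2 = (8.369e+09 + 1.094e+11)/2 = 5.88845e+10 m.
vₚ = √(GM · (2/rₚ − 1/a)) = √(9.023e+20 · (2/8.369e+09 − 1/5.88845e+10)) m/s ≈ 4.476e+05 m/s = 447.6 km/s.
vₐ = √(GM · (2/rₐ − 1/a)) = √(9.023e+20 · (2/1.094e+11 − 1/5.88845e+10)) m/s ≈ 3.424e+04 m/s = 34.24 km/s.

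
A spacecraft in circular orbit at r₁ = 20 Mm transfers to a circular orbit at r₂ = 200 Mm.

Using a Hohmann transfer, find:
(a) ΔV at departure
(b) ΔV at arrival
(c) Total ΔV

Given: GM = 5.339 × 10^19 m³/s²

Convert to SI: r₁ = 20 Mm = 2e+07 m; r₂ = 200 Mm = 2e+08 m.
Transfer semi-major axis: a_t = (r₁ + r₂)/2 = (2e+07 + 2e+08)/2 = 1.1e+08 m.
Circular speeds: v₁ = √(GM/r₁) = 1.63386e+06 m/s, v₂ = √(GM/r₂) = 516672 m/s.
Transfer speeds (vis-viva v² = GM(2/r − 1/a_t)): v₁ᵗ = 2.2031e+06 m/s, v₂ᵗ = 220310 m/s.
(a) ΔV₁ = |v₁ᵗ − v₁| ≈ 5.692e+05 m/s = 569.2 km/s.
(b) ΔV₂ = |v₂ − v₂ᵗ| ≈ 2.964e+05 m/s = 296.4 km/s.
(c) ΔV_total = ΔV₁ + ΔV₂ ≈ 8.656e+05 m/s = 865.6 km/s.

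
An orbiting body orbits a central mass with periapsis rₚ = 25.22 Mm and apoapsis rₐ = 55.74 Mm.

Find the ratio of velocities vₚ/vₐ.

Convert to SI: rₚ = 25.22 Mm = 2.522e+07 m; rₐ = 55.74 Mm = 5.574e+07 m.
Conservation of angular momentum gives rₚvₚ = rₐvₐ, so vₚ/vₐ = rₐ/rₚ.
vₚ/vₐ = 5.574e+07 / 2.522e+07 ≈ 2.21.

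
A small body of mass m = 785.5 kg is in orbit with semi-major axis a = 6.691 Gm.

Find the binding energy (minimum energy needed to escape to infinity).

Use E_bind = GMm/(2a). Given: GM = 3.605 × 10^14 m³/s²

Convert to SI: a = 6.691 Gm = 6.691e+09 m.
Total orbital energy is E = −GMm/(2a); binding energy is E_bind = −E = GMm/(2a).
E_bind = 3.605e+14 · 785.5 / (2 · 6.691e+09) J ≈ 2.116e+07 J = 21.16 MJ.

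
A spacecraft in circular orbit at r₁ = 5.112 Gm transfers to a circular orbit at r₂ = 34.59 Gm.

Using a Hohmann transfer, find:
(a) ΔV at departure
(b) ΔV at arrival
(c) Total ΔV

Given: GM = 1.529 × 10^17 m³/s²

Convert to SI: r₁ = 5.112 Gm = 5.112e+09 m; r₂ = 34.59 Gm = 3.459e+10 m.
Transfer semi-major axis: a_t = (r₁ + r₂)/2 = (5.112e+09 + 3.459e+10)/2 = 1.9851e+10 m.
Circular speeds: v₁ = √(GM/r₁) = 5469 m/s, v₂ = √(GM/r₂) = 2102.46 m/s.
Transfer speeds (vis-viva v² = GM(2/r − 1/a_t)): v₁ᵗ = 7219.26 m/s, v₂ᵗ = 1066.92 m/s.
(a) ΔV₁ = |v₁ᵗ − v₁| ≈ 1750 m/s = 1.75 km/s.
(b) ΔV₂ = |v₂ − v₂ᵗ| ≈ 1036 m/s = 1.036 km/s.
(c) ΔV_total = ΔV₁ + ΔV₂ ≈ 2786 m/s = 2.786 km/s.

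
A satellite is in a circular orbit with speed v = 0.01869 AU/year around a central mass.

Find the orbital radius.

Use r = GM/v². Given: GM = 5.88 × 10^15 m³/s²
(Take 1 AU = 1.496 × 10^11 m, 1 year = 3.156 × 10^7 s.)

Convert to SI: v = 0.01869 AU/year = 88.5939 m/s.
For a circular orbit, v² = GM / r, so r = GM / v².
r = 5.88e+15 / (88.5939)² m ≈ 7.492e+11 m = 5.008 AU.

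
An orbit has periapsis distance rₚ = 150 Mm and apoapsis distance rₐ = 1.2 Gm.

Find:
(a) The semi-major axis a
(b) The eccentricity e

Convert to SI: rₚ = 150 Mm = 1.5e+08 m; rₐ = 1.2 Gm = 1.2e+09 m.
(a) a = (rₚ + rₐ) / 2 = (1.5e+08 + 1.2e+09) / 2 ≈ 6.75e+08 m = 675 Mm.
(b) e = (rₐ − rₚ) / (rₐ + rₚ) = (1.2e+09 − 1.5e+08) / (1.2e+09 + 1.5e+08) ≈ 0.7778.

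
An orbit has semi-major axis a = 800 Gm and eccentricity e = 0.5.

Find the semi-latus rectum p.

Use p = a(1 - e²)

Convert to SI: a = 800 Gm = 8e+11 m.
p = a (1 − e²).
p = 8e+11 · (1 − (0.5)²) = 8e+11 · 0.75 ≈ 6e+11 m = 600 Gm.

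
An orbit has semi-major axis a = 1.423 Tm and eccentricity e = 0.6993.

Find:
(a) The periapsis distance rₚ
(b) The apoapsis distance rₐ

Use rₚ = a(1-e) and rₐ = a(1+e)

Convert to SI: a = 1.423 Tm = 1.423e+12 m.
(a) rₚ = a(1 − e) = 1.423e+12 · (1 − 0.6993) = 1.423e+12 · 0.3007 ≈ 4.279e+11 m = 427.9 Gm.
(b) rₐ = a(1 + e) = 1.423e+12 · (1 + 0.6993) = 1.423e+12 · 1.6993 ≈ 2.418e+12 m = 2.418 Tm.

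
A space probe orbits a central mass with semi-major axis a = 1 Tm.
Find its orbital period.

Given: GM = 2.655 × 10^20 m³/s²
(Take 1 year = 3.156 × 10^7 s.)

Convert to SI: a = 1 Tm = 1e+12 m.
Kepler's third law: T = 2π √(a³ / GM).
Substituting a = 1e+12 m and GM = 2.655e+20 m³/s²:
T = 2π √((1e+12)³ / 2.655e+20) s
T ≈ 3.856e+08 s = 12.22 years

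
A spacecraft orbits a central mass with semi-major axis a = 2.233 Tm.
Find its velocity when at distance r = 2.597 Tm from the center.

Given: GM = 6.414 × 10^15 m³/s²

Convert to SI: a = 2.233 Tm = 2.233e+12 m; r = 2.597 Tm = 2.597e+12 m.
Vis-viva: v = √(GM · (2/r − 1/a)).
2/r − 1/a = 2/2.597e+12 − 1/2.233e+12 = 3.22291e-13 m⁻¹.
v = √(6.414e+15 · 3.22291e-13) m/s ≈ 45.47 m/s = 45.47 m/s.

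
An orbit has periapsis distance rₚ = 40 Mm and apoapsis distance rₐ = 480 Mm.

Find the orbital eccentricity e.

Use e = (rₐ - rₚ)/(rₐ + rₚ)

Convert to SI: rₚ = 40 Mm = 4e+07 m; rₐ = 480 Mm = 4.8e+08 m.
e = (rₐ − rₚ) / (rₐ + rₚ).
e = (4.8e+08 − 4e+07) / (4.8e+08 + 4e+07) = 4.4e+08 / 5.2e+08 ≈ 0.8462.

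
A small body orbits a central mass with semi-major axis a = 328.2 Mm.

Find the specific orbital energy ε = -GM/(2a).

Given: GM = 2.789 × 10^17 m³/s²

Convert to SI: a = 328.2 Mm = 3.282e+08 m.
ε = −GM / (2a).
ε = −2.789e+17 / (2 · 3.282e+08) J/kg ≈ -4.249e+08 J/kg = -424.9 MJ/kg.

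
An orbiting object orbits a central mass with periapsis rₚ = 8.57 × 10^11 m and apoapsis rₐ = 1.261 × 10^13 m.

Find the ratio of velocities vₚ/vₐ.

Conservation of angular momentum gives rₚvₚ = rₐvₐ, so vₚ/vₐ = rₐ/rₚ.
vₚ/vₐ = 1.261e+13 / 8.57e+11 ≈ 14.71.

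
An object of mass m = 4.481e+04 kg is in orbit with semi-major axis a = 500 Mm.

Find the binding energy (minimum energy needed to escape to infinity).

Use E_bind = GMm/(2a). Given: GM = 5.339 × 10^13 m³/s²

Convert to SI: a = 500 Mm = 5e+08 m.
Total orbital energy is E = −GMm/(2a); binding energy is E_bind = −E = GMm/(2a).
E_bind = 5.339e+13 · 4.481e+04 / (2 · 5e+08) J ≈ 2.392e+09 J = 2.392 GJ.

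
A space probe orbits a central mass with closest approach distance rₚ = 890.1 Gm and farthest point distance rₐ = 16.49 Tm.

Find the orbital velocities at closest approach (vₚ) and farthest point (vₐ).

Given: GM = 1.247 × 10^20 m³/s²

Convert to SI: rₚ = 890.1 Gm = 8.901e+11 m; rₐ = 16.49 Tm = 1.649e+13 m.
Use the vis-viva equation v² = GM(2/r − 1/a) with a = (rₚ + rₐ)/2 = (8.901e+11 + 1.649e+13)/2 = 8.69005e+12 m.
vₚ = √(GM · (2/rₚ − 1/a)) = √(1.247e+20 · (2/8.901e+11 − 1/8.69005e+12)) m/s ≈ 1.63e+04 m/s = 16.3 km/s.
vₐ = √(GM · (2/rₐ − 1/a)) = √(1.247e+20 · (2/1.649e+13 − 1/8.69005e+12)) m/s ≈ 880.1 m/s = 880.1 m/s.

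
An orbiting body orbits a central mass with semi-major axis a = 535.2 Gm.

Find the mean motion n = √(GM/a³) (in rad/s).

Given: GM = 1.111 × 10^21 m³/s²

Convert to SI: a = 535.2 Gm = 5.352e+11 m.
n = √(GM / a³).
n = √(1.111e+21 / (5.352e+11)³) rad/s ≈ 8.513e-08 rad/s.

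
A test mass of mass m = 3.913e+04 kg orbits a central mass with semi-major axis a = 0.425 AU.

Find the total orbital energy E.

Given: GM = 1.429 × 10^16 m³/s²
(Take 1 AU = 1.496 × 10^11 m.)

Convert to SI: a = 0.425 AU = 6.358e+10 m.
E = −GMm / (2a).
E = −1.429e+16 · 3.913e+04 / (2 · 6.358e+10) J ≈ -4.397e+09 J = -4.397 GJ.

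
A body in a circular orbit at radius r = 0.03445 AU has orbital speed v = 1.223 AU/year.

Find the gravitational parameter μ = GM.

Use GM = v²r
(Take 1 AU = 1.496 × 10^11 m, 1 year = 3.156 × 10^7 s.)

Convert to SI: r = 0.03445 AU = 5.15372e+09 m; v = 1.223 AU/year = 5797.24 m/s.
For a circular orbit v² = GM/r, so GM = v² · r.
GM = (5797.24)² · 5.15372e+09 m³/s² ≈ 1.732e+17 m³/s² = 1.732 × 10^17 m³/s².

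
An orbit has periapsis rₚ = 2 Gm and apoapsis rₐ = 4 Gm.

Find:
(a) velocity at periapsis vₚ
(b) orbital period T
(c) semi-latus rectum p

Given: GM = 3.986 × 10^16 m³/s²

Convert to SI: rₚ = 2 Gm = 2e+09 m; rₐ = 4 Gm = 4e+09 m.
(a) With a = (rₚ + rₐ)/2 = 3e+09 m, vₚ = √(GM (2/rₚ − 1/a)) = √(3.986e+16 · (2/2e+09 − 1/3e+09)) m/s ≈ 5155 m/s
(b) With a = (rₚ + rₐ)/2 = 3e+09 m, T = 2π √(a³/GM) = 2π √((3e+09)³/3.986e+16) s ≈ 5.171e+06 s
(c) From a = (rₚ + rₐ)/2 = 3e+09 m and e = (rₐ − rₚ)/(rₐ + rₚ) = 0.333333, p = a(1 − e²) = 3e+09 · (1 − (0.333333)²) ≈ 2.667e+09 m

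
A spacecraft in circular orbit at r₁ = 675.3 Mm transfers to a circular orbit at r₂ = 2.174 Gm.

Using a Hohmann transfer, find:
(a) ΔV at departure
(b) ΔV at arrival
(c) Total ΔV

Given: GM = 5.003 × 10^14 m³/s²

Convert to SI: r₁ = 675.3 Mm = 6.753e+08 m; r₂ = 2.174 Gm = 2.174e+09 m.
Transfer semi-major axis: a_t = (r₁ + r₂)/2 = (6.753e+08 + 2.174e+09)/2 = 1.42465e+09 m.
Circular speeds: v₁ = √(GM/r₁) = 860.73 m/s, v₂ = √(GM/r₂) = 479.717 m/s.
Transfer speeds (vis-viva v² = GM(2/r − 1/a_t)): v₁ᵗ = 1063.27 m/s, v₂ᵗ = 330.278 m/s.
(a) ΔV₁ = |v₁ᵗ − v₁| ≈ 202.5 m/s = 202.5 m/s.
(b) ΔV₂ = |v₂ − v₂ᵗ| ≈ 149.4 m/s = 149.4 m/s.
(c) ΔV_total = ΔV₁ + ΔV₂ ≈ 352 m/s = 352 m/s.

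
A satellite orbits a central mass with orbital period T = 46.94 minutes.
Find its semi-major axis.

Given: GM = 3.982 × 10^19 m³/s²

Convert to SI: T = 46.94 minutes = 2816.4 s.
Invert Kepler's third law: a = (GM · T² / (4π²))^(1/3).
Substituting T = 2816.4 s and GM = 3.982e+19 m³/s²:
a = (3.982e+19 · (2816.4)² / (4π²))^(1/3) m
a ≈ 2e+08 m = 200 Mm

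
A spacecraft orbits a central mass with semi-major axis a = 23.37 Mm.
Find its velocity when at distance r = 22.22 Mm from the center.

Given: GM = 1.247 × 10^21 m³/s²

Convert to SI: a = 23.37 Mm = 2.337e+07 m; r = 22.22 Mm = 2.222e+07 m.
Vis-viva: v = √(GM · (2/r − 1/a)).
2/r − 1/a = 2/2.222e+07 − 1/2.337e+07 = 4.72191e-08 m⁻¹.
v = √(1.247e+21 · 4.72191e-08) m/s ≈ 7.673e+06 m/s = 7673 km/s.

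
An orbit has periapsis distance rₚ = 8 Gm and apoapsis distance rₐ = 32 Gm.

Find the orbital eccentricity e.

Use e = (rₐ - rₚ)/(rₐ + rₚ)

Convert to SI: rₚ = 8 Gm = 8e+09 m; rₐ = 32 Gm = 3.2e+10 m.
e = (rₐ − rₚ) / (rₐ + rₚ).
e = (3.2e+10 − 8e+09) / (3.2e+10 + 8e+09) = 2.4e+10 / 4e+10 ≈ 0.6.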